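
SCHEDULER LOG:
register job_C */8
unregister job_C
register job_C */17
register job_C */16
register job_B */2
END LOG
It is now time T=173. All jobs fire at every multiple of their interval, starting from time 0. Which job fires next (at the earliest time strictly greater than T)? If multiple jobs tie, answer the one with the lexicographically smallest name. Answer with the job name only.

Op 1: register job_C */8 -> active={job_C:*/8}
Op 2: unregister job_C -> active={}
Op 3: register job_C */17 -> active={job_C:*/17}
Op 4: register job_C */16 -> active={job_C:*/16}
Op 5: register job_B */2 -> active={job_B:*/2, job_C:*/16}
  job_B: interval 2, next fire after T=173 is 174
  job_C: interval 16, next fire after T=173 is 176
Earliest = 174, winner (lex tiebreak) = job_B

Answer: job_B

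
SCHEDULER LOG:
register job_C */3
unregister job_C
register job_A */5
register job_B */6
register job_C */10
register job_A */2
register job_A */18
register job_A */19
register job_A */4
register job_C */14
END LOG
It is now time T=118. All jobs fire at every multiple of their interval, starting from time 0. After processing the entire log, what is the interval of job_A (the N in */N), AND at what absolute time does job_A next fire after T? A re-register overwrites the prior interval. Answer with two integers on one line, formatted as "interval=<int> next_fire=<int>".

Op 1: register job_C */3 -> active={job_C:*/3}
Op 2: unregister job_C -> active={}
Op 3: register job_A */5 -> active={job_A:*/5}
Op 4: register job_B */6 -> active={job_A:*/5, job_B:*/6}
Op 5: register job_C */10 -> active={job_A:*/5, job_B:*/6, job_C:*/10}
Op 6: register job_A */2 -> active={job_A:*/2, job_B:*/6, job_C:*/10}
Op 7: register job_A */18 -> active={job_A:*/18, job_B:*/6, job_C:*/10}
Op 8: register job_A */19 -> active={job_A:*/19, job_B:*/6, job_C:*/10}
Op 9: register job_A */4 -> active={job_A:*/4, job_B:*/6, job_C:*/10}
Op 10: register job_C */14 -> active={job_A:*/4, job_B:*/6, job_C:*/14}
Final interval of job_A = 4
Next fire of job_A after T=118: (118//4+1)*4 = 120

Answer: interval=4 next_fire=120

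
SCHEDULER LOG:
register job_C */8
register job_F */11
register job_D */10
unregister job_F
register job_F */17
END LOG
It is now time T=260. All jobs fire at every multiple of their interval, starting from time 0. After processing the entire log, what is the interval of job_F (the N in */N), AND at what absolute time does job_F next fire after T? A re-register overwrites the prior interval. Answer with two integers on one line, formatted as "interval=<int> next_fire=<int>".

Answer: interval=17 next_fire=272

Derivation:
Op 1: register job_C */8 -> active={job_C:*/8}
Op 2: register job_F */11 -> active={job_C:*/8, job_F:*/11}
Op 3: register job_D */10 -> active={job_C:*/8, job_D:*/10, job_F:*/11}
Op 4: unregister job_F -> active={job_C:*/8, job_D:*/10}
Op 5: register job_F */17 -> active={job_C:*/8, job_D:*/10, job_F:*/17}
Final interval of job_F = 17
Next fire of job_F after T=260: (260//17+1)*17 = 272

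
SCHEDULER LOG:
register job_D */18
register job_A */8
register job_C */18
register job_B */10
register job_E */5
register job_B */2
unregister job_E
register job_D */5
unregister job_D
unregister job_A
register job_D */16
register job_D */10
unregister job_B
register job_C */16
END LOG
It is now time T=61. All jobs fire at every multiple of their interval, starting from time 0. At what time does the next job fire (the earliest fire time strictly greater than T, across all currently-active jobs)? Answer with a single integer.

Answer: 64

Derivation:
Op 1: register job_D */18 -> active={job_D:*/18}
Op 2: register job_A */8 -> active={job_A:*/8, job_D:*/18}
Op 3: register job_C */18 -> active={job_A:*/8, job_C:*/18, job_D:*/18}
Op 4: register job_B */10 -> active={job_A:*/8, job_B:*/10, job_C:*/18, job_D:*/18}
Op 5: register job_E */5 -> active={job_A:*/8, job_B:*/10, job_C:*/18, job_D:*/18, job_E:*/5}
Op 6: register job_B */2 -> active={job_A:*/8, job_B:*/2, job_C:*/18, job_D:*/18, job_E:*/5}
Op 7: unregister job_E -> active={job_A:*/8, job_B:*/2, job_C:*/18, job_D:*/18}
Op 8: register job_D */5 -> active={job_A:*/8, job_B:*/2, job_C:*/18, job_D:*/5}
Op 9: unregister job_D -> active={job_A:*/8, job_B:*/2, job_C:*/18}
Op 10: unregister job_A -> active={job_B:*/2, job_C:*/18}
Op 11: register job_D */16 -> active={job_B:*/2, job_C:*/18, job_D:*/16}
Op 12: register job_D */10 -> active={job_B:*/2, job_C:*/18, job_D:*/10}
Op 13: unregister job_B -> active={job_C:*/18, job_D:*/10}
Op 14: register job_C */16 -> active={job_C:*/16, job_D:*/10}
  job_C: interval 16, next fire after T=61 is 64
  job_D: interval 10, next fire after T=61 is 70
Earliest fire time = 64 (job job_C)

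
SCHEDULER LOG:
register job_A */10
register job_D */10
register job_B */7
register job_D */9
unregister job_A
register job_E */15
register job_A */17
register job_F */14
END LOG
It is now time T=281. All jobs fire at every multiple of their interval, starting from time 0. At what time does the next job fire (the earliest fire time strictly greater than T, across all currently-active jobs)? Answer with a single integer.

Op 1: register job_A */10 -> active={job_A:*/10}
Op 2: register job_D */10 -> active={job_A:*/10, job_D:*/10}
Op 3: register job_B */7 -> active={job_A:*/10, job_B:*/7, job_D:*/10}
Op 4: register job_D */9 -> active={job_A:*/10, job_B:*/7, job_D:*/9}
Op 5: unregister job_A -> active={job_B:*/7, job_D:*/9}
Op 6: register job_E */15 -> active={job_B:*/7, job_D:*/9, job_E:*/15}
Op 7: register job_A */17 -> active={job_A:*/17, job_B:*/7, job_D:*/9, job_E:*/15}
Op 8: register job_F */14 -> active={job_A:*/17, job_B:*/7, job_D:*/9, job_E:*/15, job_F:*/14}
  job_A: interval 17, next fire after T=281 is 289
  job_B: interval 7, next fire after T=281 is 287
  job_D: interval 9, next fire after T=281 is 288
  job_E: interval 15, next fire after T=281 is 285
  job_F: interval 14, next fire after T=281 is 294
Earliest fire time = 285 (job job_E)

Answer: 285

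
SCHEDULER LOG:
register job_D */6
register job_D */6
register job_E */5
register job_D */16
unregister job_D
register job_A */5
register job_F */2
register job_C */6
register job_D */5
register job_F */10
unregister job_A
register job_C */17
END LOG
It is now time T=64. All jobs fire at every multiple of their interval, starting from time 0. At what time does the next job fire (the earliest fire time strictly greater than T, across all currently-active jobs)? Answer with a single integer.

Op 1: register job_D */6 -> active={job_D:*/6}
Op 2: register job_D */6 -> active={job_D:*/6}
Op 3: register job_E */5 -> active={job_D:*/6, job_E:*/5}
Op 4: register job_D */16 -> active={job_D:*/16, job_E:*/5}
Op 5: unregister job_D -> active={job_E:*/5}
Op 6: register job_A */5 -> active={job_A:*/5, job_E:*/5}
Op 7: register job_F */2 -> active={job_A:*/5, job_E:*/5, job_F:*/2}
Op 8: register job_C */6 -> active={job_A:*/5, job_C:*/6, job_E:*/5, job_F:*/2}
Op 9: register job_D */5 -> active={job_A:*/5, job_C:*/6, job_D:*/5, job_E:*/5, job_F:*/2}
Op 10: register job_F */10 -> active={job_A:*/5, job_C:*/6, job_D:*/5, job_E:*/5, job_F:*/10}
Op 11: unregister job_A -> active={job_C:*/6, job_D:*/5, job_E:*/5, job_F:*/10}
Op 12: register job_C */17 -> active={job_C:*/17, job_D:*/5, job_E:*/5, job_F:*/10}
  job_C: interval 17, next fire after T=64 is 68
  job_D: interval 5, next fire after T=64 is 65
  job_E: interval 5, next fire after T=64 is 65
  job_F: interval 10, next fire after T=64 is 70
Earliest fire time = 65 (job job_D)

Answer: 65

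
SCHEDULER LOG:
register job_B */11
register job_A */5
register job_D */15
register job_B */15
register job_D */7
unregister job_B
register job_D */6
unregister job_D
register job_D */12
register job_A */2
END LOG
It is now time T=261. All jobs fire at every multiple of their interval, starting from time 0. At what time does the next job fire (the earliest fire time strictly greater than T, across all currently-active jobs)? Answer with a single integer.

Op 1: register job_B */11 -> active={job_B:*/11}
Op 2: register job_A */5 -> active={job_A:*/5, job_B:*/11}
Op 3: register job_D */15 -> active={job_A:*/5, job_B:*/11, job_D:*/15}
Op 4: register job_B */15 -> active={job_A:*/5, job_B:*/15, job_D:*/15}
Op 5: register job_D */7 -> active={job_A:*/5, job_B:*/15, job_D:*/7}
Op 6: unregister job_B -> active={job_A:*/5, job_D:*/7}
Op 7: register job_D */6 -> active={job_A:*/5, job_D:*/6}
Op 8: unregister job_D -> active={job_A:*/5}
Op 9: register job_D */12 -> active={job_A:*/5, job_D:*/12}
Op 10: register job_A */2 -> active={job_A:*/2, job_D:*/12}
  job_A: interval 2, next fire after T=261 is 262
  job_D: interval 12, next fire after T=261 is 264
Earliest fire time = 262 (job job_A)

Answer: 262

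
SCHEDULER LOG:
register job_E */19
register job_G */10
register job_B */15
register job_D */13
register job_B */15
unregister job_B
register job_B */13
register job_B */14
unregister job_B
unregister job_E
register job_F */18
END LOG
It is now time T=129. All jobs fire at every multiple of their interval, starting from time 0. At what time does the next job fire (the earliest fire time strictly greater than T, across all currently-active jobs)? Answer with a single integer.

Op 1: register job_E */19 -> active={job_E:*/19}
Op 2: register job_G */10 -> active={job_E:*/19, job_G:*/10}
Op 3: register job_B */15 -> active={job_B:*/15, job_E:*/19, job_G:*/10}
Op 4: register job_D */13 -> active={job_B:*/15, job_D:*/13, job_E:*/19, job_G:*/10}
Op 5: register job_B */15 -> active={job_B:*/15, job_D:*/13, job_E:*/19, job_G:*/10}
Op 6: unregister job_B -> active={job_D:*/13, job_E:*/19, job_G:*/10}
Op 7: register job_B */13 -> active={job_B:*/13, job_D:*/13, job_E:*/19, job_G:*/10}
Op 8: register job_B */14 -> active={job_B:*/14, job_D:*/13, job_E:*/19, job_G:*/10}
Op 9: unregister job_B -> active={job_D:*/13, job_E:*/19, job_G:*/10}
Op 10: unregister job_E -> active={job_D:*/13, job_G:*/10}
Op 11: register job_F */18 -> active={job_D:*/13, job_F:*/18, job_G:*/10}
  job_D: interval 13, next fire after T=129 is 130
  job_F: interval 18, next fire after T=129 is 144
  job_G: interval 10, next fire after T=129 is 130
Earliest fire time = 130 (job job_D)

Answer: 130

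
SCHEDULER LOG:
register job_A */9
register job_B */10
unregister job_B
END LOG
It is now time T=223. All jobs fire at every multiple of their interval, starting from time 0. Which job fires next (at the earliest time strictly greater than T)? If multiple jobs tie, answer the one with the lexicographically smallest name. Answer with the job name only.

Answer: job_A

Derivation:
Op 1: register job_A */9 -> active={job_A:*/9}
Op 2: register job_B */10 -> active={job_A:*/9, job_B:*/10}
Op 3: unregister job_B -> active={job_A:*/9}
  job_A: interval 9, next fire after T=223 is 225
Earliest = 225, winner (lex tiebreak) = job_A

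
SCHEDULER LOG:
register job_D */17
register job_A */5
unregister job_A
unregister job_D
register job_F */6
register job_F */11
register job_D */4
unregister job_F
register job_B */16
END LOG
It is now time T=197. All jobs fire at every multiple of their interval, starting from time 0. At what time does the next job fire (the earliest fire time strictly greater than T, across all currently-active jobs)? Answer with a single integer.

Answer: 200

Derivation:
Op 1: register job_D */17 -> active={job_D:*/17}
Op 2: register job_A */5 -> active={job_A:*/5, job_D:*/17}
Op 3: unregister job_A -> active={job_D:*/17}
Op 4: unregister job_D -> active={}
Op 5: register job_F */6 -> active={job_F:*/6}
Op 6: register job_F */11 -> active={job_F:*/11}
Op 7: register job_D */4 -> active={job_D:*/4, job_F:*/11}
Op 8: unregister job_F -> active={job_D:*/4}
Op 9: register job_B */16 -> active={job_B:*/16, job_D:*/4}
  job_B: interval 16, next fire after T=197 is 208
  job_D: interval 4, next fire after T=197 is 200
Earliest fire time = 200 (job job_D)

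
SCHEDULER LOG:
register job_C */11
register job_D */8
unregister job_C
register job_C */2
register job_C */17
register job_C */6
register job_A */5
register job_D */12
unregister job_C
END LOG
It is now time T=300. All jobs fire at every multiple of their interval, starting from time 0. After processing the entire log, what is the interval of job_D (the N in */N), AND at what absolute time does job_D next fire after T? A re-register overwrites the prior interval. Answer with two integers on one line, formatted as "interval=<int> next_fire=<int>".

Answer: interval=12 next_fire=312

Derivation:
Op 1: register job_C */11 -> active={job_C:*/11}
Op 2: register job_D */8 -> active={job_C:*/11, job_D:*/8}
Op 3: unregister job_C -> active={job_D:*/8}
Op 4: register job_C */2 -> active={job_C:*/2, job_D:*/8}
Op 5: register job_C */17 -> active={job_C:*/17, job_D:*/8}
Op 6: register job_C */6 -> active={job_C:*/6, job_D:*/8}
Op 7: register job_A */5 -> active={job_A:*/5, job_C:*/6, job_D:*/8}
Op 8: register job_D */12 -> active={job_A:*/5, job_C:*/6, job_D:*/12}
Op 9: unregister job_C -> active={job_A:*/5, job_D:*/12}
Final interval of job_D = 12
Next fire of job_D after T=300: (300//12+1)*12 = 312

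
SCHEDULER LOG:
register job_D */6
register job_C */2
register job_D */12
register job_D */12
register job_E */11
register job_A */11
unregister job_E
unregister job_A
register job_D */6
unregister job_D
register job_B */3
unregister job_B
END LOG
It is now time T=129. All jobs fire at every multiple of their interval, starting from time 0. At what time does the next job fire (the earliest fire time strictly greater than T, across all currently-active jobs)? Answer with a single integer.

Answer: 130

Derivation:
Op 1: register job_D */6 -> active={job_D:*/6}
Op 2: register job_C */2 -> active={job_C:*/2, job_D:*/6}
Op 3: register job_D */12 -> active={job_C:*/2, job_D:*/12}
Op 4: register job_D */12 -> active={job_C:*/2, job_D:*/12}
Op 5: register job_E */11 -> active={job_C:*/2, job_D:*/12, job_E:*/11}
Op 6: register job_A */11 -> active={job_A:*/11, job_C:*/2, job_D:*/12, job_E:*/11}
Op 7: unregister job_E -> active={job_A:*/11, job_C:*/2, job_D:*/12}
Op 8: unregister job_A -> active={job_C:*/2, job_D:*/12}
Op 9: register job_D */6 -> active={job_C:*/2, job_D:*/6}
Op 10: unregister job_D -> active={job_C:*/2}
Op 11: register job_B */3 -> active={job_B:*/3, job_C:*/2}
Op 12: unregister job_B -> active={job_C:*/2}
  job_C: interval 2, next fire after T=129 is 130
Earliest fire time = 130 (job job_C)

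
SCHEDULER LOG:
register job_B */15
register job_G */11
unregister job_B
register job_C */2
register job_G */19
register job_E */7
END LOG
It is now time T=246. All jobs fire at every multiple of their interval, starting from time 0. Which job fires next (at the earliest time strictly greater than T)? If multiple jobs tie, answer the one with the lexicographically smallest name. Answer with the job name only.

Answer: job_G

Derivation:
Op 1: register job_B */15 -> active={job_B:*/15}
Op 2: register job_G */11 -> active={job_B:*/15, job_G:*/11}
Op 3: unregister job_B -> active={job_G:*/11}
Op 4: register job_C */2 -> active={job_C:*/2, job_G:*/11}
Op 5: register job_G */19 -> active={job_C:*/2, job_G:*/19}
Op 6: register job_E */7 -> active={job_C:*/2, job_E:*/7, job_G:*/19}
  job_C: interval 2, next fire after T=246 is 248
  job_E: interval 7, next fire after T=246 is 252
  job_G: interval 19, next fire after T=246 is 247
Earliest = 247, winner (lex tiebreak) = job_G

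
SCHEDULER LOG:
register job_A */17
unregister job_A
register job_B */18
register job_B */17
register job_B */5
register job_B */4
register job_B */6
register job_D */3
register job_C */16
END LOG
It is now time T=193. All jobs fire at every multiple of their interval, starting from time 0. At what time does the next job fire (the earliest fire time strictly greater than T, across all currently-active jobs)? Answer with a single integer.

Op 1: register job_A */17 -> active={job_A:*/17}
Op 2: unregister job_A -> active={}
Op 3: register job_B */18 -> active={job_B:*/18}
Op 4: register job_B */17 -> active={job_B:*/17}
Op 5: register job_B */5 -> active={job_B:*/5}
Op 6: register job_B */4 -> active={job_B:*/4}
Op 7: register job_B */6 -> active={job_B:*/6}
Op 8: register job_D */3 -> active={job_B:*/6, job_D:*/3}
Op 9: register job_C */16 -> active={job_B:*/6, job_C:*/16, job_D:*/3}
  job_B: interval 6, next fire after T=193 is 198
  job_C: interval 16, next fire after T=193 is 208
  job_D: interval 3, next fire after T=193 is 195
Earliest fire time = 195 (job job_D)

Answer: 195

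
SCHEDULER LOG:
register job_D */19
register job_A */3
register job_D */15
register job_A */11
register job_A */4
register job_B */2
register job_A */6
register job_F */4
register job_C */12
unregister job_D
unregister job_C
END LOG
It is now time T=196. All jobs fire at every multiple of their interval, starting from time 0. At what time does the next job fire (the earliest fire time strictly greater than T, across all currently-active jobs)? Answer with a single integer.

Answer: 198

Derivation:
Op 1: register job_D */19 -> active={job_D:*/19}
Op 2: register job_A */3 -> active={job_A:*/3, job_D:*/19}
Op 3: register job_D */15 -> active={job_A:*/3, job_D:*/15}
Op 4: register job_A */11 -> active={job_A:*/11, job_D:*/15}
Op 5: register job_A */4 -> active={job_A:*/4, job_D:*/15}
Op 6: register job_B */2 -> active={job_A:*/4, job_B:*/2, job_D:*/15}
Op 7: register job_A */6 -> active={job_A:*/6, job_B:*/2, job_D:*/15}
Op 8: register job_F */4 -> active={job_A:*/6, job_B:*/2, job_D:*/15, job_F:*/4}
Op 9: register job_C */12 -> active={job_A:*/6, job_B:*/2, job_C:*/12, job_D:*/15, job_F:*/4}
Op 10: unregister job_D -> active={job_A:*/6, job_B:*/2, job_C:*/12, job_F:*/4}
Op 11: unregister job_C -> active={job_A:*/6, job_B:*/2, job_F:*/4}
  job_A: interval 6, next fire after T=196 is 198
  job_B: interval 2, next fire after T=196 is 198
  job_F: interval 4, next fire after T=196 is 200
Earliest fire time = 198 (job job_A)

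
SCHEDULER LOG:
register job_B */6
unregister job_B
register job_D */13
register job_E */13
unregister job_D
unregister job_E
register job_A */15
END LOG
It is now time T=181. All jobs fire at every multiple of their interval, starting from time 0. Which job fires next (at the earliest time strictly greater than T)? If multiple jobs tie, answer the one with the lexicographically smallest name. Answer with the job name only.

Answer: job_A

Derivation:
Op 1: register job_B */6 -> active={job_B:*/6}
Op 2: unregister job_B -> active={}
Op 3: register job_D */13 -> active={job_D:*/13}
Op 4: register job_E */13 -> active={job_D:*/13, job_E:*/13}
Op 5: unregister job_D -> active={job_E:*/13}
Op 6: unregister job_E -> active={}
Op 7: register job_A */15 -> active={job_A:*/15}
  job_A: interval 15, next fire after T=181 is 195
Earliest = 195, winner (lex tiebreak) = job_A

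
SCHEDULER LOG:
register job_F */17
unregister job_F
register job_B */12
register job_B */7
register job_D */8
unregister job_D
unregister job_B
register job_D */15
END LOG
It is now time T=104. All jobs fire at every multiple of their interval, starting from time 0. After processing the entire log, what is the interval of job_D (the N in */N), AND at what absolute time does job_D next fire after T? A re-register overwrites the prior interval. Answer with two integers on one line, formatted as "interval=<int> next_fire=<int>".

Op 1: register job_F */17 -> active={job_F:*/17}
Op 2: unregister job_F -> active={}
Op 3: register job_B */12 -> active={job_B:*/12}
Op 4: register job_B */7 -> active={job_B:*/7}
Op 5: register job_D */8 -> active={job_B:*/7, job_D:*/8}
Op 6: unregister job_D -> active={job_B:*/7}
Op 7: unregister job_B -> active={}
Op 8: register job_D */15 -> active={job_D:*/15}
Final interval of job_D = 15
Next fire of job_D after T=104: (104//15+1)*15 = 105

Answer: interval=15 next_fire=105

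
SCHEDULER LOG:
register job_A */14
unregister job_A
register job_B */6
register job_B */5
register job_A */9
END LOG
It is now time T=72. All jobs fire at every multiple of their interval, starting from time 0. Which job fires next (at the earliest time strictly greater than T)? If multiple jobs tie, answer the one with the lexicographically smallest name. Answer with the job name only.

Answer: job_B

Derivation:
Op 1: register job_A */14 -> active={job_A:*/14}
Op 2: unregister job_A -> active={}
Op 3: register job_B */6 -> active={job_B:*/6}
Op 4: register job_B */5 -> active={job_B:*/5}
Op 5: register job_A */9 -> active={job_A:*/9, job_B:*/5}
  job_A: interval 9, next fire after T=72 is 81
  job_B: interval 5, next fire after T=72 is 75
Earliest = 75, winner (lex tiebreak) = job_B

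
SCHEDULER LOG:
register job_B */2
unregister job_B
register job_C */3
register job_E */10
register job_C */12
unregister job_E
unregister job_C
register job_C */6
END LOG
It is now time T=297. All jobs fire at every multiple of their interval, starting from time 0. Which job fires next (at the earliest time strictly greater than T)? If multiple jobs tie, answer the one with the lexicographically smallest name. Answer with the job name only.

Op 1: register job_B */2 -> active={job_B:*/2}
Op 2: unregister job_B -> active={}
Op 3: register job_C */3 -> active={job_C:*/3}
Op 4: register job_E */10 -> active={job_C:*/3, job_E:*/10}
Op 5: register job_C */12 -> active={job_C:*/12, job_E:*/10}
Op 6: unregister job_E -> active={job_C:*/12}
Op 7: unregister job_C -> active={}
Op 8: register job_C */6 -> active={job_C:*/6}
  job_C: interval 6, next fire after T=297 is 300
Earliest = 300, winner (lex tiebreak) = job_C

Answer: job_C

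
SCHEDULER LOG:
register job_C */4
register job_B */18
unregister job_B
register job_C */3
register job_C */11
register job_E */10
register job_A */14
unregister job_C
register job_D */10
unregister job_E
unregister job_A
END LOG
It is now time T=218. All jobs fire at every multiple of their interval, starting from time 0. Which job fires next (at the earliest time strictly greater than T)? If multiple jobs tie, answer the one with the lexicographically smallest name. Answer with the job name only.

Op 1: register job_C */4 -> active={job_C:*/4}
Op 2: register job_B */18 -> active={job_B:*/18, job_C:*/4}
Op 3: unregister job_B -> active={job_C:*/4}
Op 4: register job_C */3 -> active={job_C:*/3}
Op 5: register job_C */11 -> active={job_C:*/11}
Op 6: register job_E */10 -> active={job_C:*/11, job_E:*/10}
Op 7: register job_A */14 -> active={job_A:*/14, job_C:*/11, job_E:*/10}
Op 8: unregister job_C -> active={job_A:*/14, job_E:*/10}
Op 9: register job_D */10 -> active={job_A:*/14, job_D:*/10, job_E:*/10}
Op 10: unregister job_E -> active={job_A:*/14, job_D:*/10}
Op 11: unregister job_A -> active={job_D:*/10}
  job_D: interval 10, next fire after T=218 is 220
Earliest = 220, winner (lex tiebreak) = job_D

Answer: job_D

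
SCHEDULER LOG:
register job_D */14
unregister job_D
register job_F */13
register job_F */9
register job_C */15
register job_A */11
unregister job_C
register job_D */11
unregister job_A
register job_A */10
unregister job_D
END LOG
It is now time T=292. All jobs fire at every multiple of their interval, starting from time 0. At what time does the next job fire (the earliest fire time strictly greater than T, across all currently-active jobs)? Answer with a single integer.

Answer: 297

Derivation:
Op 1: register job_D */14 -> active={job_D:*/14}
Op 2: unregister job_D -> active={}
Op 3: register job_F */13 -> active={job_F:*/13}
Op 4: register job_F */9 -> active={job_F:*/9}
Op 5: register job_C */15 -> active={job_C:*/15, job_F:*/9}
Op 6: register job_A */11 -> active={job_A:*/11, job_C:*/15, job_F:*/9}
Op 7: unregister job_C -> active={job_A:*/11, job_F:*/9}
Op 8: register job_D */11 -> active={job_A:*/11, job_D:*/11, job_F:*/9}
Op 9: unregister job_A -> active={job_D:*/11, job_F:*/9}
Op 10: register job_A */10 -> active={job_A:*/10, job_D:*/11, job_F:*/9}
Op 11: unregister job_D -> active={job_A:*/10, job_F:*/9}
  job_A: interval 10, next fire after T=292 is 300
  job_F: interval 9, next fire after T=292 is 297
Earliest fire time = 297 (job job_F)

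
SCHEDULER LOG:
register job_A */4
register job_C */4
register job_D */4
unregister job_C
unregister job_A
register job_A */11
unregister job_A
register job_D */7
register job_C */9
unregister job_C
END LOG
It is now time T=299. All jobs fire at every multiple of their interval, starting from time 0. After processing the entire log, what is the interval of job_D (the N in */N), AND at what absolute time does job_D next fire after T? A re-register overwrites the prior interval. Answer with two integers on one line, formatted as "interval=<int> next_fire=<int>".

Answer: interval=7 next_fire=301

Derivation:
Op 1: register job_A */4 -> active={job_A:*/4}
Op 2: register job_C */4 -> active={job_A:*/4, job_C:*/4}
Op 3: register job_D */4 -> active={job_A:*/4, job_C:*/4, job_D:*/4}
Op 4: unregister job_C -> active={job_A:*/4, job_D:*/4}
Op 5: unregister job_A -> active={job_D:*/4}
Op 6: register job_A */11 -> active={job_A:*/11, job_D:*/4}
Op 7: unregister job_A -> active={job_D:*/4}
Op 8: register job_D */7 -> active={job_D:*/7}
Op 9: register job_C */9 -> active={job_C:*/9, job_D:*/7}
Op 10: unregister job_C -> active={job_D:*/7}
Final interval of job_D = 7
Next fire of job_D after T=299: (299//7+1)*7 = 301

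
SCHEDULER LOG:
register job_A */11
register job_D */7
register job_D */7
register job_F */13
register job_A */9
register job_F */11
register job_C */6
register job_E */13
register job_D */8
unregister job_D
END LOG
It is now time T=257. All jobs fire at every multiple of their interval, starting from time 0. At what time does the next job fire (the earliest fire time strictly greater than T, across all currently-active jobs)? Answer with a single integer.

Answer: 258

Derivation:
Op 1: register job_A */11 -> active={job_A:*/11}
Op 2: register job_D */7 -> active={job_A:*/11, job_D:*/7}
Op 3: register job_D */7 -> active={job_A:*/11, job_D:*/7}
Op 4: register job_F */13 -> active={job_A:*/11, job_D:*/7, job_F:*/13}
Op 5: register job_A */9 -> active={job_A:*/9, job_D:*/7, job_F:*/13}
Op 6: register job_F */11 -> active={job_A:*/9, job_D:*/7, job_F:*/11}
Op 7: register job_C */6 -> active={job_A:*/9, job_C:*/6, job_D:*/7, job_F:*/11}
Op 8: register job_E */13 -> active={job_A:*/9, job_C:*/6, job_D:*/7, job_E:*/13, job_F:*/11}
Op 9: register job_D */8 -> active={job_A:*/9, job_C:*/6, job_D:*/8, job_E:*/13, job_F:*/11}
Op 10: unregister job_D -> active={job_A:*/9, job_C:*/6, job_E:*/13, job_F:*/11}
  job_A: interval 9, next fire after T=257 is 261
  job_C: interval 6, next fire after T=257 is 258
  job_E: interval 13, next fire after T=257 is 260
  job_F: interval 11, next fire after T=257 is 264
Earliest fire time = 258 (job job_C)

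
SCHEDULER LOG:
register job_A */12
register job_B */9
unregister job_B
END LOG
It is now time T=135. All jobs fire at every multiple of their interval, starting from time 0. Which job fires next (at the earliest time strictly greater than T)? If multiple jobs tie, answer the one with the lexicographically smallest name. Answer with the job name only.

Op 1: register job_A */12 -> active={job_A:*/12}
Op 2: register job_B */9 -> active={job_A:*/12, job_B:*/9}
Op 3: unregister job_B -> active={job_A:*/12}
  job_A: interval 12, next fire after T=135 is 144
Earliest = 144, winner (lex tiebreak) = job_A

Answer: job_A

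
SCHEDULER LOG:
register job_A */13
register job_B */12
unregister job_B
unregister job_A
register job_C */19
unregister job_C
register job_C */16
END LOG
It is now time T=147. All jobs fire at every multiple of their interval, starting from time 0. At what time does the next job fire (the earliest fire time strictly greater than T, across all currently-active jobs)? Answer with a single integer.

Op 1: register job_A */13 -> active={job_A:*/13}
Op 2: register job_B */12 -> active={job_A:*/13, job_B:*/12}
Op 3: unregister job_B -> active={job_A:*/13}
Op 4: unregister job_A -> active={}
Op 5: register job_C */19 -> active={job_C:*/19}
Op 6: unregister job_C -> active={}
Op 7: register job_C */16 -> active={job_C:*/16}
  job_C: interval 16, next fire after T=147 is 160
Earliest fire time = 160 (job job_C)

Answer: 160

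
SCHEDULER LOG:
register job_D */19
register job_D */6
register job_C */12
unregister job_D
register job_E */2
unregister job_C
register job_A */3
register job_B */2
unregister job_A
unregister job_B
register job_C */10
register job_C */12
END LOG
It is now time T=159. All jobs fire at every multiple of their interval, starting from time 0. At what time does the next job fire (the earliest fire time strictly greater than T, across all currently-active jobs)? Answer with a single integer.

Op 1: register job_D */19 -> active={job_D:*/19}
Op 2: register job_D */6 -> active={job_D:*/6}
Op 3: register job_C */12 -> active={job_C:*/12, job_D:*/6}
Op 4: unregister job_D -> active={job_C:*/12}
Op 5: register job_E */2 -> active={job_C:*/12, job_E:*/2}
Op 6: unregister job_C -> active={job_E:*/2}
Op 7: register job_A */3 -> active={job_A:*/3, job_E:*/2}
Op 8: register job_B */2 -> active={job_A:*/3, job_B:*/2, job_E:*/2}
Op 9: unregister job_A -> active={job_B:*/2, job_E:*/2}
Op 10: unregister job_B -> active={job_E:*/2}
Op 11: register job_C */10 -> active={job_C:*/10, job_E:*/2}
Op 12: register job_C */12 -> active={job_C:*/12, job_E:*/2}
  job_C: interval 12, next fire after T=159 is 168
  job_E: interval 2, next fire after T=159 is 160
Earliest fire time = 160 (job job_E)

Answer: 160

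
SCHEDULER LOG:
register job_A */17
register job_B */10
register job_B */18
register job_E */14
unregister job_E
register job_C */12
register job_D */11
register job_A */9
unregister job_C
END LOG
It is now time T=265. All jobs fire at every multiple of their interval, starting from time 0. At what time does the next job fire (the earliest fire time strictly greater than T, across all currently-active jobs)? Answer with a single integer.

Op 1: register job_A */17 -> active={job_A:*/17}
Op 2: register job_B */10 -> active={job_A:*/17, job_B:*/10}
Op 3: register job_B */18 -> active={job_A:*/17, job_B:*/18}
Op 4: register job_E */14 -> active={job_A:*/17, job_B:*/18, job_E:*/14}
Op 5: unregister job_E -> active={job_A:*/17, job_B:*/18}
Op 6: register job_C */12 -> active={job_A:*/17, job_B:*/18, job_C:*/12}
Op 7: register job_D */11 -> active={job_A:*/17, job_B:*/18, job_C:*/12, job_D:*/11}
Op 8: register job_A */9 -> active={job_A:*/9, job_B:*/18, job_C:*/12, job_D:*/11}
Op 9: unregister job_C -> active={job_A:*/9, job_B:*/18, job_D:*/11}
  job_A: interval 9, next fire after T=265 is 270
  job_B: interval 18, next fire after T=265 is 270
  job_D: interval 11, next fire after T=265 is 275
Earliest fire time = 270 (job job_A)

Answer: 270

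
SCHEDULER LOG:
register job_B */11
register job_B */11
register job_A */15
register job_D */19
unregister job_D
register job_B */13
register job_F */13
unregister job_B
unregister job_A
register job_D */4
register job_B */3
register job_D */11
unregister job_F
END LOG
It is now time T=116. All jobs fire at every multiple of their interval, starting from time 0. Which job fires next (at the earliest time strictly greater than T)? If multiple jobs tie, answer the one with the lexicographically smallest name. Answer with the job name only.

Answer: job_B

Derivation:
Op 1: register job_B */11 -> active={job_B:*/11}
Op 2: register job_B */11 -> active={job_B:*/11}
Op 3: register job_A */15 -> active={job_A:*/15, job_B:*/11}
Op 4: register job_D */19 -> active={job_A:*/15, job_B:*/11, job_D:*/19}
Op 5: unregister job_D -> active={job_A:*/15, job_B:*/11}
Op 6: register job_B */13 -> active={job_A:*/15, job_B:*/13}
Op 7: register job_F */13 -> active={job_A:*/15, job_B:*/13, job_F:*/13}
Op 8: unregister job_B -> active={job_A:*/15, job_F:*/13}
Op 9: unregister job_A -> active={job_F:*/13}
Op 10: register job_D */4 -> active={job_D:*/4, job_F:*/13}
Op 11: register job_B */3 -> active={job_B:*/3, job_D:*/4, job_F:*/13}
Op 12: register job_D */11 -> active={job_B:*/3, job_D:*/11, job_F:*/13}
Op 13: unregister job_F -> active={job_B:*/3, job_D:*/11}
  job_B: interval 3, next fire after T=116 is 117
  job_D: interval 11, next fire after T=116 is 121
Earliest = 117, winner (lex tiebreak) = job_B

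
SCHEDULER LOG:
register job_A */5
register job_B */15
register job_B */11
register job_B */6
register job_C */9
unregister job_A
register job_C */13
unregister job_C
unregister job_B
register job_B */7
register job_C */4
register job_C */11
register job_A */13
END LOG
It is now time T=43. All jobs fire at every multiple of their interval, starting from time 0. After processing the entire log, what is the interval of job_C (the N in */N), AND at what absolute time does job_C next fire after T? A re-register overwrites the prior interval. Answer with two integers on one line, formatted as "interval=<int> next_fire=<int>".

Op 1: register job_A */5 -> active={job_A:*/5}
Op 2: register job_B */15 -> active={job_A:*/5, job_B:*/15}
Op 3: register job_B */11 -> active={job_A:*/5, job_B:*/11}
Op 4: register job_B */6 -> active={job_A:*/5, job_B:*/6}
Op 5: register job_C */9 -> active={job_A:*/5, job_B:*/6, job_C:*/9}
Op 6: unregister job_A -> active={job_B:*/6, job_C:*/9}
Op 7: register job_C */13 -> active={job_B:*/6, job_C:*/13}
Op 8: unregister job_C -> active={job_B:*/6}
Op 9: unregister job_B -> active={}
Op 10: register job_B */7 -> active={job_B:*/7}
Op 11: register job_C */4 -> active={job_B:*/7, job_C:*/4}
Op 12: register job_C */11 -> active={job_B:*/7, job_C:*/11}
Op 13: register job_A */13 -> active={job_A:*/13, job_B:*/7, job_C:*/11}
Final interval of job_C = 11
Next fire of job_C after T=43: (43//11+1)*11 = 44

Answer: interval=11 next_fire=44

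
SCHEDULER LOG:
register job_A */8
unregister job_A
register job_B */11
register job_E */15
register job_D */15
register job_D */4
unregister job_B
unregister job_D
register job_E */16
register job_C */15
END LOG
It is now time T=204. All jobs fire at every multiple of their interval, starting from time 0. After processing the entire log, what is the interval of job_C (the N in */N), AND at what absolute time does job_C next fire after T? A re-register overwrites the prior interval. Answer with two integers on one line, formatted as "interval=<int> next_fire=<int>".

Op 1: register job_A */8 -> active={job_A:*/8}
Op 2: unregister job_A -> active={}
Op 3: register job_B */11 -> active={job_B:*/11}
Op 4: register job_E */15 -> active={job_B:*/11, job_E:*/15}
Op 5: register job_D */15 -> active={job_B:*/11, job_D:*/15, job_E:*/15}
Op 6: register job_D */4 -> active={job_B:*/11, job_D:*/4, job_E:*/15}
Op 7: unregister job_B -> active={job_D:*/4, job_E:*/15}
Op 8: unregister job_D -> active={job_E:*/15}
Op 9: register job_E */16 -> active={job_E:*/16}
Op 10: register job_C */15 -> active={job_C:*/15, job_E:*/16}
Final interval of job_C = 15
Next fire of job_C after T=204: (204//15+1)*15 = 210

Answer: interval=15 next_fire=210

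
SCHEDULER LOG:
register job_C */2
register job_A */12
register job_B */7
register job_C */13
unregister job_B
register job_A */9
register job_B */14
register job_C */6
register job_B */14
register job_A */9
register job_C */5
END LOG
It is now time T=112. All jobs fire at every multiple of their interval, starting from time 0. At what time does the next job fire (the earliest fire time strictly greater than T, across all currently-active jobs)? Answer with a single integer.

Answer: 115

Derivation:
Op 1: register job_C */2 -> active={job_C:*/2}
Op 2: register job_A */12 -> active={job_A:*/12, job_C:*/2}
Op 3: register job_B */7 -> active={job_A:*/12, job_B:*/7, job_C:*/2}
Op 4: register job_C */13 -> active={job_A:*/12, job_B:*/7, job_C:*/13}
Op 5: unregister job_B -> active={job_A:*/12, job_C:*/13}
Op 6: register job_A */9 -> active={job_A:*/9, job_C:*/13}
Op 7: register job_B */14 -> active={job_A:*/9, job_B:*/14, job_C:*/13}
Op 8: register job_C */6 -> active={job_A:*/9, job_B:*/14, job_C:*/6}
Op 9: register job_B */14 -> active={job_A:*/9, job_B:*/14, job_C:*/6}
Op 10: register job_A */9 -> active={job_A:*/9, job_B:*/14, job_C:*/6}
Op 11: register job_C */5 -> active={job_A:*/9, job_B:*/14, job_C:*/5}
  job_A: interval 9, next fire after T=112 is 117
  job_B: interval 14, next fire after T=112 is 126
  job_C: interval 5, next fire after T=112 is 115
Earliest fire time = 115 (job job_C)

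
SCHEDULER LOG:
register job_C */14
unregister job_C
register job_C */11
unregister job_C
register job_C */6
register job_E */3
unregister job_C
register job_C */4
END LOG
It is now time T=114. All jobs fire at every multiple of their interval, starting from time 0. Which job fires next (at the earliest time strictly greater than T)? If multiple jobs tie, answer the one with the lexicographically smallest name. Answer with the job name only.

Answer: job_C

Derivation:
Op 1: register job_C */14 -> active={job_C:*/14}
Op 2: unregister job_C -> active={}
Op 3: register job_C */11 -> active={job_C:*/11}
Op 4: unregister job_C -> active={}
Op 5: register job_C */6 -> active={job_C:*/6}
Op 6: register job_E */3 -> active={job_C:*/6, job_E:*/3}
Op 7: unregister job_C -> active={job_E:*/3}
Op 8: register job_C */4 -> active={job_C:*/4, job_E:*/3}
  job_C: interval 4, next fire after T=114 is 116
  job_E: interval 3, next fire after T=114 is 117
Earliest = 116, winner (lex tiebreak) = job_C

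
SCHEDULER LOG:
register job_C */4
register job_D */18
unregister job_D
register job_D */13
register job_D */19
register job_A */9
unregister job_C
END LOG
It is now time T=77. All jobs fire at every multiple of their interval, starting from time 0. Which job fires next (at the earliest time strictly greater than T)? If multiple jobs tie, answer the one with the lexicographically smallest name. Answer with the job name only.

Answer: job_A

Derivation:
Op 1: register job_C */4 -> active={job_C:*/4}
Op 2: register job_D */18 -> active={job_C:*/4, job_D:*/18}
Op 3: unregister job_D -> active={job_C:*/4}
Op 4: register job_D */13 -> active={job_C:*/4, job_D:*/13}
Op 5: register job_D */19 -> active={job_C:*/4, job_D:*/19}
Op 6: register job_A */9 -> active={job_A:*/9, job_C:*/4, job_D:*/19}
Op 7: unregister job_C -> active={job_A:*/9, job_D:*/19}
  job_A: interval 9, next fire after T=77 is 81
  job_D: interval 19, next fire after T=77 is 95
Earliest = 81, winner (lex tiebreak) = job_A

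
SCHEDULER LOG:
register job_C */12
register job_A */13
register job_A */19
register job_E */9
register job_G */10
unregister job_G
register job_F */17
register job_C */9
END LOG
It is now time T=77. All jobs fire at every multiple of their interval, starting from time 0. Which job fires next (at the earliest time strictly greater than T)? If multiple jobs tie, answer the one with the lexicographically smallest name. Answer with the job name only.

Op 1: register job_C */12 -> active={job_C:*/12}
Op 2: register job_A */13 -> active={job_A:*/13, job_C:*/12}
Op 3: register job_A */19 -> active={job_A:*/19, job_C:*/12}
Op 4: register job_E */9 -> active={job_A:*/19, job_C:*/12, job_E:*/9}
Op 5: register job_G */10 -> active={job_A:*/19, job_C:*/12, job_E:*/9, job_G:*/10}
Op 6: unregister job_G -> active={job_A:*/19, job_C:*/12, job_E:*/9}
Op 7: register job_F */17 -> active={job_A:*/19, job_C:*/12, job_E:*/9, job_F:*/17}
Op 8: register job_C */9 -> active={job_A:*/19, job_C:*/9, job_E:*/9, job_F:*/17}
  job_A: interval 19, next fire after T=77 is 95
  job_C: interval 9, next fire after T=77 is 81
  job_E: interval 9, next fire after T=77 is 81
  job_F: interval 17, next fire after T=77 is 85
Earliest = 81, winner (lex tiebreak) = job_C

Answer: job_C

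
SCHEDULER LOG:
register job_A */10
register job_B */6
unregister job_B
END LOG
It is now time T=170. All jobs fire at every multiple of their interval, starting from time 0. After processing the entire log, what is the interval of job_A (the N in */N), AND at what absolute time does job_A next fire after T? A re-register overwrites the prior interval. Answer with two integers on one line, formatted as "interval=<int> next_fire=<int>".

Op 1: register job_A */10 -> active={job_A:*/10}
Op 2: register job_B */6 -> active={job_A:*/10, job_B:*/6}
Op 3: unregister job_B -> active={job_A:*/10}
Final interval of job_A = 10
Next fire of job_A after T=170: (170//10+1)*10 = 180

Answer: interval=10 next_fire=180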